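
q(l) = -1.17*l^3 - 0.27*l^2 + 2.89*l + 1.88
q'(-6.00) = -120.23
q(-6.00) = 227.54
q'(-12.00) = -496.07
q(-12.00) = 1950.08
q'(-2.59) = -19.26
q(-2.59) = 12.91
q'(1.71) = -8.30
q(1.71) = 0.18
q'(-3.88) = -47.86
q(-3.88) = 54.94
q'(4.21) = -61.59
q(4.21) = -78.04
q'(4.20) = -61.29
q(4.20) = -77.43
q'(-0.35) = 2.65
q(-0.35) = 0.89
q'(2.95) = -29.25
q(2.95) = -21.98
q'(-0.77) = 1.22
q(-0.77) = 0.03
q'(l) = -3.51*l^2 - 0.54*l + 2.89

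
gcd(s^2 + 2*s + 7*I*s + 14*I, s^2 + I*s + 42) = s + 7*I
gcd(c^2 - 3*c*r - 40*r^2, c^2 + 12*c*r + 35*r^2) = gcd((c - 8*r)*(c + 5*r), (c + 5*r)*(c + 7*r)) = c + 5*r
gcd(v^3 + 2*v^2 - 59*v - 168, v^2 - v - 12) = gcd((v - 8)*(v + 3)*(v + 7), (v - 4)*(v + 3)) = v + 3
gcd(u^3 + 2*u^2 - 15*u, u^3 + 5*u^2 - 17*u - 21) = u - 3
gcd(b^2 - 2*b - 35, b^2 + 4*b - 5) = b + 5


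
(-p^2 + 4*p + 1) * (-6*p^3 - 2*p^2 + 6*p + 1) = 6*p^5 - 22*p^4 - 20*p^3 + 21*p^2 + 10*p + 1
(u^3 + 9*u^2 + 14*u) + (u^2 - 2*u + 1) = u^3 + 10*u^2 + 12*u + 1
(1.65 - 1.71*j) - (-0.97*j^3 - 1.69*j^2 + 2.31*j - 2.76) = 0.97*j^3 + 1.69*j^2 - 4.02*j + 4.41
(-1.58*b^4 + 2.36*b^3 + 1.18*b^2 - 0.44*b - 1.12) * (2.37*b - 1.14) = -3.7446*b^5 + 7.3944*b^4 + 0.106200000000001*b^3 - 2.388*b^2 - 2.1528*b + 1.2768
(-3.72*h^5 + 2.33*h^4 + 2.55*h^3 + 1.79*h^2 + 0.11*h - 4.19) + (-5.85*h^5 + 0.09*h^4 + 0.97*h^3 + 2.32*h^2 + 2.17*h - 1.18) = -9.57*h^5 + 2.42*h^4 + 3.52*h^3 + 4.11*h^2 + 2.28*h - 5.37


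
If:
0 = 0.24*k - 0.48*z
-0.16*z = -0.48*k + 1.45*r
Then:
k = 2.0*z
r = 0.551724137931034*z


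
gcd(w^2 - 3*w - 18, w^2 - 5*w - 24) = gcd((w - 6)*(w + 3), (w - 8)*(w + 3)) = w + 3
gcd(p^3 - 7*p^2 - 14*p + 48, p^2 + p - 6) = p^2 + p - 6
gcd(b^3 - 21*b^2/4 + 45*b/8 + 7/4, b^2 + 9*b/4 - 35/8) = 1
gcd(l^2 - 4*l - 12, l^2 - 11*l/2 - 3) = l - 6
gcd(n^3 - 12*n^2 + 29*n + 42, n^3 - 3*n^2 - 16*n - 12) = n^2 - 5*n - 6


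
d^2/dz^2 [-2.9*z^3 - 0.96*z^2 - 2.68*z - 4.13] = -17.4*z - 1.92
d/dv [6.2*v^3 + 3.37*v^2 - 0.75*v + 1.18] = 18.6*v^2 + 6.74*v - 0.75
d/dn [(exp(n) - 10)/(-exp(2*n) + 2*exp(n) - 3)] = (-2*(1 - exp(n))*(exp(n) - 10) - exp(2*n) + 2*exp(n) - 3)*exp(n)/(exp(2*n) - 2*exp(n) + 3)^2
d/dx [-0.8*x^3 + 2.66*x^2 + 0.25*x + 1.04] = -2.4*x^2 + 5.32*x + 0.25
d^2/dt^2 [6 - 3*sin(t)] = 3*sin(t)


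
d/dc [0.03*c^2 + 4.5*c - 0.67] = 0.06*c + 4.5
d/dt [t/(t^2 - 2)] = (-t^2 - 2)/(t^4 - 4*t^2 + 4)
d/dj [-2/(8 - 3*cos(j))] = 6*sin(j)/(3*cos(j) - 8)^2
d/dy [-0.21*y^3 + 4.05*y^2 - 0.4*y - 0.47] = -0.63*y^2 + 8.1*y - 0.4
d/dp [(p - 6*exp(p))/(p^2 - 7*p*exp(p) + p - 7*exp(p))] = ((1 - 6*exp(p))*(p^2 - 7*p*exp(p) + p - 7*exp(p)) + (p - 6*exp(p))*(7*p*exp(p) - 2*p + 14*exp(p) - 1))/(p^2 - 7*p*exp(p) + p - 7*exp(p))^2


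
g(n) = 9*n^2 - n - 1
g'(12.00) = 215.00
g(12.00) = 1283.00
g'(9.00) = 161.00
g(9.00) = 719.00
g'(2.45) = 43.10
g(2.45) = 50.57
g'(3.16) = 55.88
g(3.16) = 85.71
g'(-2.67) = -49.06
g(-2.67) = 65.83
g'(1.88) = 32.84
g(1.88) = 28.93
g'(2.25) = 39.50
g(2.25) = 42.31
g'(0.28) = 4.04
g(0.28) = -0.57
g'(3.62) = 64.16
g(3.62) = 113.32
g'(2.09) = 36.62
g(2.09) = 36.22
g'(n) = 18*n - 1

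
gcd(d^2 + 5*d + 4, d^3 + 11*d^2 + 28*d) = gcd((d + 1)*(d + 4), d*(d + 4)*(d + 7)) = d + 4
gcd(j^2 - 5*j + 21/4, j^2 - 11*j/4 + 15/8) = j - 3/2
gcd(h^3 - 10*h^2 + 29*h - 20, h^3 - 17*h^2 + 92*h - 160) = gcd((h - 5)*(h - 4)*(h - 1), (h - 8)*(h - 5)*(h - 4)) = h^2 - 9*h + 20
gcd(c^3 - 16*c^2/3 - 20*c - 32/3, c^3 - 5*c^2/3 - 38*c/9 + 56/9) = c + 2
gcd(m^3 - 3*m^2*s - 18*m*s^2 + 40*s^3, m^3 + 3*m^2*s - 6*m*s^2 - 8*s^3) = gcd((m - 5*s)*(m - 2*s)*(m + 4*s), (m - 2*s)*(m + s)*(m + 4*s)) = -m^2 - 2*m*s + 8*s^2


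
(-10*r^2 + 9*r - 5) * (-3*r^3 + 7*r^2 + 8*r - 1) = 30*r^5 - 97*r^4 - 2*r^3 + 47*r^2 - 49*r + 5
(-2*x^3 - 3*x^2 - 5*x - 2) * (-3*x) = 6*x^4 + 9*x^3 + 15*x^2 + 6*x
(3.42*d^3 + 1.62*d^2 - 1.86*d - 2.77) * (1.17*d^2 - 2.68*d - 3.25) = 4.0014*d^5 - 7.2702*d^4 - 17.6328*d^3 - 3.5211*d^2 + 13.4686*d + 9.0025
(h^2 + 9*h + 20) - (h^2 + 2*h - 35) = 7*h + 55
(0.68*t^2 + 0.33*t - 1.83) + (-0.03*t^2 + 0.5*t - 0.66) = 0.65*t^2 + 0.83*t - 2.49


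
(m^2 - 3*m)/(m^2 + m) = (m - 3)/(m + 1)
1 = 1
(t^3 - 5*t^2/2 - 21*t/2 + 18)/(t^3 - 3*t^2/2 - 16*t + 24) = (t + 3)/(t + 4)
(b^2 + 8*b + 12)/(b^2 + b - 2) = (b + 6)/(b - 1)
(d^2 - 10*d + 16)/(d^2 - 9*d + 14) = (d - 8)/(d - 7)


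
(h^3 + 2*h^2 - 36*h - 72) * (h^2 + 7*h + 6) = h^5 + 9*h^4 - 16*h^3 - 312*h^2 - 720*h - 432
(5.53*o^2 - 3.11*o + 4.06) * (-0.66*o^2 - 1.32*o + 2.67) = -3.6498*o^4 - 5.247*o^3 + 16.1907*o^2 - 13.6629*o + 10.8402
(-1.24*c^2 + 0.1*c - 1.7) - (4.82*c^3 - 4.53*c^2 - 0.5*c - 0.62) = -4.82*c^3 + 3.29*c^2 + 0.6*c - 1.08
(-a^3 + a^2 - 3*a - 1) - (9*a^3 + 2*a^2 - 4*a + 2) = -10*a^3 - a^2 + a - 3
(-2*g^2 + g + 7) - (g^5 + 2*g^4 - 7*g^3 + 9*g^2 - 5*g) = -g^5 - 2*g^4 + 7*g^3 - 11*g^2 + 6*g + 7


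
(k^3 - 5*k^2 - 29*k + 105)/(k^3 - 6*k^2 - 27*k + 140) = (k - 3)/(k - 4)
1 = 1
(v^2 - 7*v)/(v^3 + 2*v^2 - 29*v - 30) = v*(v - 7)/(v^3 + 2*v^2 - 29*v - 30)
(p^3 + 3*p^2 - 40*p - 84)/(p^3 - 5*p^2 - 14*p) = (p^2 + p - 42)/(p*(p - 7))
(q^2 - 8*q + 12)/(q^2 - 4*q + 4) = (q - 6)/(q - 2)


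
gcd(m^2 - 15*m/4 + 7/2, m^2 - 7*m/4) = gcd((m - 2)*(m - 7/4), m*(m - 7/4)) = m - 7/4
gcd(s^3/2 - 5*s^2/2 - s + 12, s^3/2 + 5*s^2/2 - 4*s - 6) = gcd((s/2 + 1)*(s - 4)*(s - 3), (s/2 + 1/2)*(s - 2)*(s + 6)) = 1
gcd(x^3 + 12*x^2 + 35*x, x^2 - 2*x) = x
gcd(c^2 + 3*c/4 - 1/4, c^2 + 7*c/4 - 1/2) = c - 1/4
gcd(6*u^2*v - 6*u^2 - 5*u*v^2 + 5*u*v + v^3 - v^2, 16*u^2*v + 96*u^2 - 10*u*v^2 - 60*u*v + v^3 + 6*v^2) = 2*u - v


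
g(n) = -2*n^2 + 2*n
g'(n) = 2 - 4*n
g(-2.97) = -23.58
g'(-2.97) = 13.88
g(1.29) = -0.75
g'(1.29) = -3.16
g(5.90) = -57.82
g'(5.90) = -21.60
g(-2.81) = -21.41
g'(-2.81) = 13.24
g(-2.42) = -16.55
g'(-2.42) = 11.68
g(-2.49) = -17.38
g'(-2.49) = 11.96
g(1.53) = -1.62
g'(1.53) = -4.12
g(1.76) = -2.68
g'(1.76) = -5.04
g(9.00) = -144.00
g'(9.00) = -34.00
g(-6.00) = -84.00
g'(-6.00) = 26.00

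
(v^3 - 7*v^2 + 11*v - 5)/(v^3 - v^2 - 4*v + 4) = (v^2 - 6*v + 5)/(v^2 - 4)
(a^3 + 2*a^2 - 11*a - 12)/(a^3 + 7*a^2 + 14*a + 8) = (a - 3)/(a + 2)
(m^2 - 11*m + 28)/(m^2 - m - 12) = (m - 7)/(m + 3)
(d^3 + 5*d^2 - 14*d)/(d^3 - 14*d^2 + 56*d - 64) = d*(d + 7)/(d^2 - 12*d + 32)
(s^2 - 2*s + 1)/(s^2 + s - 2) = (s - 1)/(s + 2)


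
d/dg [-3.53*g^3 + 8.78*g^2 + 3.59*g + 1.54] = -10.59*g^2 + 17.56*g + 3.59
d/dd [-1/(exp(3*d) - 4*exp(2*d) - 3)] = (3*exp(d) - 8)*exp(2*d)/(-exp(3*d) + 4*exp(2*d) + 3)^2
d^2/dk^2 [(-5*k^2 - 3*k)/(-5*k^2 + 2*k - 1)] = 2*(125*k^3 - 75*k^2 - 45*k + 11)/(125*k^6 - 150*k^5 + 135*k^4 - 68*k^3 + 27*k^2 - 6*k + 1)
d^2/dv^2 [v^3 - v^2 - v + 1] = 6*v - 2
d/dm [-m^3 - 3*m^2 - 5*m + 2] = -3*m^2 - 6*m - 5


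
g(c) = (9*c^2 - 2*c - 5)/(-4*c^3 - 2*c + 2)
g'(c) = (18*c - 2)/(-4*c^3 - 2*c + 2) + (12*c^2 + 2)*(9*c^2 - 2*c - 5)/(-4*c^3 - 2*c + 2)^2 = ((1 - 9*c)*(2*c^3 + c - 1) - (6*c^2 + 1)*(-9*c^2 + 2*c + 5)/2)/(2*c^3 + c - 1)^2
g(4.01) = -0.50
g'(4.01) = 0.10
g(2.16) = -0.77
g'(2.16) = 0.18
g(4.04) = -0.50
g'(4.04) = 0.10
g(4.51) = -0.45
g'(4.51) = 0.09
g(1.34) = -0.82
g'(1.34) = -0.27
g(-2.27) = 0.86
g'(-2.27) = 0.23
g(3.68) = -0.54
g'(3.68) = 0.12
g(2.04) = -0.79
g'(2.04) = 0.17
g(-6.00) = 0.38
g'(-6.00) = 0.06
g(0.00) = -2.50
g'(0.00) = -3.50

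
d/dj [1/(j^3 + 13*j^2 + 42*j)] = (-3*j^2 - 26*j - 42)/(j^2*(j^2 + 13*j + 42)^2)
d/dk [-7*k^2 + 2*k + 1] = 2 - 14*k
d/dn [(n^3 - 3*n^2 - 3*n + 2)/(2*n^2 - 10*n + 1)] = (2*n^4 - 20*n^3 + 39*n^2 - 14*n + 17)/(4*n^4 - 40*n^3 + 104*n^2 - 20*n + 1)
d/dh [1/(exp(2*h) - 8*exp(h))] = 2*(4 - exp(h))*exp(-h)/(exp(h) - 8)^2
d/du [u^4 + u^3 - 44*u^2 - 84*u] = 4*u^3 + 3*u^2 - 88*u - 84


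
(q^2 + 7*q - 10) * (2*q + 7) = 2*q^3 + 21*q^2 + 29*q - 70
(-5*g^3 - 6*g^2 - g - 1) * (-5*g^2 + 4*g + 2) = 25*g^5 + 10*g^4 - 29*g^3 - 11*g^2 - 6*g - 2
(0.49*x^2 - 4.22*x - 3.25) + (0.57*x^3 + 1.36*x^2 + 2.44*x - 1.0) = 0.57*x^3 + 1.85*x^2 - 1.78*x - 4.25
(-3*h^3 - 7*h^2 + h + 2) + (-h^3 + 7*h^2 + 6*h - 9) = -4*h^3 + 7*h - 7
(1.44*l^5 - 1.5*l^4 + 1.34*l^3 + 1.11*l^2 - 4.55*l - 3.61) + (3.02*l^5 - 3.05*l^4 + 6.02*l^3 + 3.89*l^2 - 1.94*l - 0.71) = 4.46*l^5 - 4.55*l^4 + 7.36*l^3 + 5.0*l^2 - 6.49*l - 4.32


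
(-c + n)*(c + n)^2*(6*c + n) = -6*c^4 - 7*c^3*n + 5*c^2*n^2 + 7*c*n^3 + n^4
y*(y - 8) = y^2 - 8*y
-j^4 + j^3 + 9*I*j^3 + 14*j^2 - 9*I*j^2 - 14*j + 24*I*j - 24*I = (j - 6*I)*(j - 4*I)*(-I*j + 1)*(-I*j + I)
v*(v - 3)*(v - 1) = v^3 - 4*v^2 + 3*v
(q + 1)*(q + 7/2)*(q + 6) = q^3 + 21*q^2/2 + 61*q/2 + 21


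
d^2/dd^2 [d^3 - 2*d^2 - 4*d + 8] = 6*d - 4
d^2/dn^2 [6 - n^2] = -2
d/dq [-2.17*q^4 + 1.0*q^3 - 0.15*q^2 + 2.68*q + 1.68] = -8.68*q^3 + 3.0*q^2 - 0.3*q + 2.68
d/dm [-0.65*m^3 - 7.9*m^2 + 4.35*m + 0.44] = -1.95*m^2 - 15.8*m + 4.35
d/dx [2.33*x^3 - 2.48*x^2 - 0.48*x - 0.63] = 6.99*x^2 - 4.96*x - 0.48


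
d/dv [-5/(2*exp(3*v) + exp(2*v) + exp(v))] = 5*(6*exp(2*v) + 2*exp(v) + 1)*exp(-v)/(2*exp(2*v) + exp(v) + 1)^2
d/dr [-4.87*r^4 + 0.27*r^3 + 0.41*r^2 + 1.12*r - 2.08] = -19.48*r^3 + 0.81*r^2 + 0.82*r + 1.12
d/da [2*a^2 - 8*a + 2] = 4*a - 8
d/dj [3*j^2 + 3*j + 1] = 6*j + 3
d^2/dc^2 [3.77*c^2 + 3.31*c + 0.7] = 7.54000000000000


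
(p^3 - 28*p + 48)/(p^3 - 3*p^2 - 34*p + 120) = (p - 2)/(p - 5)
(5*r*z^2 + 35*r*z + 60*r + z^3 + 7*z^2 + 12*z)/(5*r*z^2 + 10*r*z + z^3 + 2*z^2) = (z^2 + 7*z + 12)/(z*(z + 2))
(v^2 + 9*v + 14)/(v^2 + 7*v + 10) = (v + 7)/(v + 5)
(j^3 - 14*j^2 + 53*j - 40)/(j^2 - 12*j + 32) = (j^2 - 6*j + 5)/(j - 4)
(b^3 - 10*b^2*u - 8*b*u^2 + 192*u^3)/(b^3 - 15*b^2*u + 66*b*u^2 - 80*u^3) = (b^2 - 2*b*u - 24*u^2)/(b^2 - 7*b*u + 10*u^2)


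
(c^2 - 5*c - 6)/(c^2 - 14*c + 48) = (c + 1)/(c - 8)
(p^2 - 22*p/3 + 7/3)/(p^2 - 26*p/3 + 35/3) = (3*p - 1)/(3*p - 5)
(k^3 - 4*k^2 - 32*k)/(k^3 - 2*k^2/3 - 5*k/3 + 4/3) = 3*k*(k^2 - 4*k - 32)/(3*k^3 - 2*k^2 - 5*k + 4)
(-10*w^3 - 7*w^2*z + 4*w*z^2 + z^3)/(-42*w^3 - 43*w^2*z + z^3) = (-10*w^2 + 3*w*z + z^2)/(-42*w^2 - w*z + z^2)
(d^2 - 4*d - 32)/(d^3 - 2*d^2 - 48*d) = (d + 4)/(d*(d + 6))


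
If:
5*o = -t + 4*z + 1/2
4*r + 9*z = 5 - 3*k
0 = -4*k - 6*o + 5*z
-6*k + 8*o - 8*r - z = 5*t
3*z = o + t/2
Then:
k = -22/25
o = 53/150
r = 127/50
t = -179/75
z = -7/25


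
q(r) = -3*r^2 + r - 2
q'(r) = 1 - 6*r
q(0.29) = -1.96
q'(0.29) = -0.74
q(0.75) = -2.94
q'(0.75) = -3.50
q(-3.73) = -47.47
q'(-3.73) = 23.38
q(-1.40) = -9.28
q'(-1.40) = 9.40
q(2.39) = -16.75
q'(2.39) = -13.34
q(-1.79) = -13.40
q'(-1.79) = 11.74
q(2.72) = -21.48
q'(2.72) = -15.32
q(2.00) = -12.00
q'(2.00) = -11.00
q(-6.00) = -116.00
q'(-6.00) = 37.00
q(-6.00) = -116.00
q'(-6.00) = 37.00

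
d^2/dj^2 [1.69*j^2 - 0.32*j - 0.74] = 3.38000000000000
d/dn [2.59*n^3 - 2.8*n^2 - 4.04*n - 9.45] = 7.77*n^2 - 5.6*n - 4.04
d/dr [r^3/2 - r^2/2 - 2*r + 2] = 3*r^2/2 - r - 2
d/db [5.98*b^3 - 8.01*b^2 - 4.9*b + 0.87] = 17.94*b^2 - 16.02*b - 4.9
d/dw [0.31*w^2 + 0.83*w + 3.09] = 0.62*w + 0.83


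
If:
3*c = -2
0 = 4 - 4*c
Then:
No Solution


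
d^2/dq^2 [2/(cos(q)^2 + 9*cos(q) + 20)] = 2*(-4*sin(q)^4 + 3*sin(q)^2 + 855*cos(q)/4 - 27*cos(3*q)/4 + 123)/((cos(q) + 4)^3*(cos(q) + 5)^3)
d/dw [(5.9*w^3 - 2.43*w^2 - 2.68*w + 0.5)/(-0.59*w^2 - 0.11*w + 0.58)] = (-3.481*w^4 - 1.298*w^3 + 8.9521*w^2 - 2.2288*w - 1.4994)/(0.3481*w^4 + 0.1298*w^3 - 0.6723*w^2 - 0.1276*w + 0.3364)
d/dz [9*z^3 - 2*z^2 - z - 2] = 27*z^2 - 4*z - 1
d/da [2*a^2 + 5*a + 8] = 4*a + 5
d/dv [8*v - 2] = 8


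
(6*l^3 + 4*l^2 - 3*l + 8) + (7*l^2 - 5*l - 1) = 6*l^3 + 11*l^2 - 8*l + 7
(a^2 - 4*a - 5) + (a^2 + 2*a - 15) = 2*a^2 - 2*a - 20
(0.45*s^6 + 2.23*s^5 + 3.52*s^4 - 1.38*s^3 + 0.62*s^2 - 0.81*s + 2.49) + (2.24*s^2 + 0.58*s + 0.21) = 0.45*s^6 + 2.23*s^5 + 3.52*s^4 - 1.38*s^3 + 2.86*s^2 - 0.23*s + 2.7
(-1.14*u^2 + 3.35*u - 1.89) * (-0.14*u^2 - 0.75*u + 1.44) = 0.1596*u^4 + 0.386*u^3 - 3.8895*u^2 + 6.2415*u - 2.7216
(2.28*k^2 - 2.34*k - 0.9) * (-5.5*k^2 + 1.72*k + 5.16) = -12.54*k^4 + 16.7916*k^3 + 12.69*k^2 - 13.6224*k - 4.644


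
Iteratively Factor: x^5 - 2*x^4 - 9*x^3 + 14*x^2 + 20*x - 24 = (x - 3)*(x^4 + x^3 - 6*x^2 - 4*x + 8) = (x - 3)*(x + 2)*(x^3 - x^2 - 4*x + 4) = (x - 3)*(x + 2)^2*(x^2 - 3*x + 2) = (x - 3)*(x - 1)*(x + 2)^2*(x - 2)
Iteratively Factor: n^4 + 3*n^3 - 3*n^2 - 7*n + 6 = (n + 2)*(n^3 + n^2 - 5*n + 3) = (n - 1)*(n + 2)*(n^2 + 2*n - 3) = (n - 1)*(n + 2)*(n + 3)*(n - 1)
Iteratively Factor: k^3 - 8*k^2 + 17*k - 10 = (k - 2)*(k^2 - 6*k + 5) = (k - 5)*(k - 2)*(k - 1)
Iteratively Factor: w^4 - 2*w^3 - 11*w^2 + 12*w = (w + 3)*(w^3 - 5*w^2 + 4*w) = (w - 4)*(w + 3)*(w^2 - w) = (w - 4)*(w - 1)*(w + 3)*(w)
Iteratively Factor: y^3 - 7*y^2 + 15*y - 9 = (y - 3)*(y^2 - 4*y + 3) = (y - 3)^2*(y - 1)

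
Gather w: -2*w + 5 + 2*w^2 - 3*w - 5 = 2*w^2 - 5*w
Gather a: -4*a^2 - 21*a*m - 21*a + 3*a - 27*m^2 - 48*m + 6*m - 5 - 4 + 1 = -4*a^2 + a*(-21*m - 18) - 27*m^2 - 42*m - 8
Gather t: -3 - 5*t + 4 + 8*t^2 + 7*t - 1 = 8*t^2 + 2*t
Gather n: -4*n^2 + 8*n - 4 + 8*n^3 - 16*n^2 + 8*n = 8*n^3 - 20*n^2 + 16*n - 4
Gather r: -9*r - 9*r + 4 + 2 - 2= 4 - 18*r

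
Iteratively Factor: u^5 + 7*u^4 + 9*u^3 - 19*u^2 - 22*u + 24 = (u + 3)*(u^4 + 4*u^3 - 3*u^2 - 10*u + 8) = (u - 1)*(u + 3)*(u^3 + 5*u^2 + 2*u - 8) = (u - 1)*(u + 3)*(u + 4)*(u^2 + u - 2) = (u - 1)^2*(u + 3)*(u + 4)*(u + 2)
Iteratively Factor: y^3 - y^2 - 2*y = (y - 2)*(y^2 + y) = y*(y - 2)*(y + 1)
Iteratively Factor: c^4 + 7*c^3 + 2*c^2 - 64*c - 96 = (c + 4)*(c^3 + 3*c^2 - 10*c - 24) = (c + 2)*(c + 4)*(c^2 + c - 12) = (c - 3)*(c + 2)*(c + 4)*(c + 4)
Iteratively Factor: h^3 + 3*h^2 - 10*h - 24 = (h + 4)*(h^2 - h - 6) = (h - 3)*(h + 4)*(h + 2)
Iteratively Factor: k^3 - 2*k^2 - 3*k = (k - 3)*(k^2 + k) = (k - 3)*(k + 1)*(k)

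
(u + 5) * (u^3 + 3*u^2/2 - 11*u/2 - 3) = u^4 + 13*u^3/2 + 2*u^2 - 61*u/2 - 15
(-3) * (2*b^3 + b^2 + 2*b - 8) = -6*b^3 - 3*b^2 - 6*b + 24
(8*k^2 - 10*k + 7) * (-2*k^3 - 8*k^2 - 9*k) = -16*k^5 - 44*k^4 - 6*k^3 + 34*k^2 - 63*k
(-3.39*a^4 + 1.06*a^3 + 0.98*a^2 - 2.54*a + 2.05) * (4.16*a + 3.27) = -14.1024*a^5 - 6.6757*a^4 + 7.543*a^3 - 7.3618*a^2 + 0.222199999999999*a + 6.7035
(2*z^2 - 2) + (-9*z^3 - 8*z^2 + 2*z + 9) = -9*z^3 - 6*z^2 + 2*z + 7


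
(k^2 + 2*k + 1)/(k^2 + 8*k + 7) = (k + 1)/(k + 7)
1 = 1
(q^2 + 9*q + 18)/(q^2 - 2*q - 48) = (q + 3)/(q - 8)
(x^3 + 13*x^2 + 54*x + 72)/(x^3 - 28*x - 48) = (x^2 + 9*x + 18)/(x^2 - 4*x - 12)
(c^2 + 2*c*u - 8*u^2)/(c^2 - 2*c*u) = (c + 4*u)/c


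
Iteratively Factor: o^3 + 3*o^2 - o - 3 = (o + 1)*(o^2 + 2*o - 3) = (o - 1)*(o + 1)*(o + 3)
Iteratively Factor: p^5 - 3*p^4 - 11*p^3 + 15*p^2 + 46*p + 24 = (p - 4)*(p^4 + p^3 - 7*p^2 - 13*p - 6) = (p - 4)*(p + 1)*(p^3 - 7*p - 6) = (p - 4)*(p + 1)*(p + 2)*(p^2 - 2*p - 3) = (p - 4)*(p - 3)*(p + 1)*(p + 2)*(p + 1)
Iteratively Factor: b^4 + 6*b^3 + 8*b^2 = (b + 4)*(b^3 + 2*b^2) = b*(b + 4)*(b^2 + 2*b) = b*(b + 2)*(b + 4)*(b)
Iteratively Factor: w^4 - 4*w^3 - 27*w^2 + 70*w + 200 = (w - 5)*(w^3 + w^2 - 22*w - 40) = (w - 5)^2*(w^2 + 6*w + 8) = (w - 5)^2*(w + 2)*(w + 4)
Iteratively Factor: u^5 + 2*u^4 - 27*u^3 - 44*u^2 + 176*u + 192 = (u - 3)*(u^4 + 5*u^3 - 12*u^2 - 80*u - 64) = (u - 3)*(u + 4)*(u^3 + u^2 - 16*u - 16) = (u - 4)*(u - 3)*(u + 4)*(u^2 + 5*u + 4) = (u - 4)*(u - 3)*(u + 1)*(u + 4)*(u + 4)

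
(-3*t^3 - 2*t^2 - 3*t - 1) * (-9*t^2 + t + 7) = 27*t^5 + 15*t^4 + 4*t^3 - 8*t^2 - 22*t - 7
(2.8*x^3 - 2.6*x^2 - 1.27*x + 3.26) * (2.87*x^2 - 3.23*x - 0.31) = 8.036*x^5 - 16.506*x^4 + 3.8851*x^3 + 14.2643*x^2 - 10.1361*x - 1.0106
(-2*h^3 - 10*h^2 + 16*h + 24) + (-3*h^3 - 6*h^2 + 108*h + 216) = -5*h^3 - 16*h^2 + 124*h + 240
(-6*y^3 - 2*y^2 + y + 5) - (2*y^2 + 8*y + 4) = -6*y^3 - 4*y^2 - 7*y + 1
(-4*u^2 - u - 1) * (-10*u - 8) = 40*u^3 + 42*u^2 + 18*u + 8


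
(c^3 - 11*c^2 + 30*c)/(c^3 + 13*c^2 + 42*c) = (c^2 - 11*c + 30)/(c^2 + 13*c + 42)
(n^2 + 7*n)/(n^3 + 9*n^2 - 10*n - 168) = n/(n^2 + 2*n - 24)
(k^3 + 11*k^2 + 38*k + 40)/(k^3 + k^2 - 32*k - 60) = (k + 4)/(k - 6)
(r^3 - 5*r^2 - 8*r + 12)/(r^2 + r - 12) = (r^3 - 5*r^2 - 8*r + 12)/(r^2 + r - 12)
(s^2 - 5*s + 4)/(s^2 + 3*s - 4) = (s - 4)/(s + 4)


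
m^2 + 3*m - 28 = (m - 4)*(m + 7)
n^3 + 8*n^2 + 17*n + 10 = (n + 1)*(n + 2)*(n + 5)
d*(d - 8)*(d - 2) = d^3 - 10*d^2 + 16*d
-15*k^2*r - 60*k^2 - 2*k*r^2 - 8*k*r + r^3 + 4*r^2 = (-5*k + r)*(3*k + r)*(r + 4)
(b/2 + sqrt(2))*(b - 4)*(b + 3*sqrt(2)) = b^3/2 - 2*b^2 + 5*sqrt(2)*b^2/2 - 10*sqrt(2)*b + 6*b - 24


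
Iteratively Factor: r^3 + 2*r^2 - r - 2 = (r + 2)*(r^2 - 1) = (r - 1)*(r + 2)*(r + 1)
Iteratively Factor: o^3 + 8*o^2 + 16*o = (o + 4)*(o^2 + 4*o) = (o + 4)^2*(o)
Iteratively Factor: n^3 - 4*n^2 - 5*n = (n)*(n^2 - 4*n - 5) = n*(n - 5)*(n + 1)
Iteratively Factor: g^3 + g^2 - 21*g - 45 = (g + 3)*(g^2 - 2*g - 15) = (g + 3)^2*(g - 5)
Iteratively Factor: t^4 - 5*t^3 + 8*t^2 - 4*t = (t)*(t^3 - 5*t^2 + 8*t - 4) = t*(t - 2)*(t^2 - 3*t + 2) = t*(t - 2)^2*(t - 1)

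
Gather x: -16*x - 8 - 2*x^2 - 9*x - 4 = -2*x^2 - 25*x - 12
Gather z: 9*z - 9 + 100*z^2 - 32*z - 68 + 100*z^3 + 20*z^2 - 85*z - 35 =100*z^3 + 120*z^2 - 108*z - 112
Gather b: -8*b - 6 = -8*b - 6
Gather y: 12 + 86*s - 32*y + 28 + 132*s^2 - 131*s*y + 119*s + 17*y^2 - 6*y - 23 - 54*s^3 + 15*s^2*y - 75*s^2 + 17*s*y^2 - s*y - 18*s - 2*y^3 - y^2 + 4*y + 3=-54*s^3 + 57*s^2 + 187*s - 2*y^3 + y^2*(17*s + 16) + y*(15*s^2 - 132*s - 34) + 20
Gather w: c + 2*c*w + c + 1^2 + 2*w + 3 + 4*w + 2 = 2*c + w*(2*c + 6) + 6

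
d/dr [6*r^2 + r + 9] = 12*r + 1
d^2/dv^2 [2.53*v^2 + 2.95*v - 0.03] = 5.06000000000000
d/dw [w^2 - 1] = 2*w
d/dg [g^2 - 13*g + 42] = 2*g - 13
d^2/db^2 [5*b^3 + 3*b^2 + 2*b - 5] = 30*b + 6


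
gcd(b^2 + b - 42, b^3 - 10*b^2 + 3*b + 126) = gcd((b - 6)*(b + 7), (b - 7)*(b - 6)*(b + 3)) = b - 6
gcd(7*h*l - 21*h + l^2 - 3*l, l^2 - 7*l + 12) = l - 3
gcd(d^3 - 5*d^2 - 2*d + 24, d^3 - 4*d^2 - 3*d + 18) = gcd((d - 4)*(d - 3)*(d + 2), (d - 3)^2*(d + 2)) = d^2 - d - 6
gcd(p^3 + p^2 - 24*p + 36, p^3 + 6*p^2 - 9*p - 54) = p^2 + 3*p - 18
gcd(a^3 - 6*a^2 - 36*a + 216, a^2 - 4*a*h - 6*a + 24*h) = a - 6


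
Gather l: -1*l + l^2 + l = l^2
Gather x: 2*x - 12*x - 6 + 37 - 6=25 - 10*x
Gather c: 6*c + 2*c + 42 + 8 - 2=8*c + 48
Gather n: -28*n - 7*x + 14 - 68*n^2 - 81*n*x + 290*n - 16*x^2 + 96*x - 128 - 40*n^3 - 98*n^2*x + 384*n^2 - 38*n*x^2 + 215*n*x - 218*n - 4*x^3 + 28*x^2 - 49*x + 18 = -40*n^3 + n^2*(316 - 98*x) + n*(-38*x^2 + 134*x + 44) - 4*x^3 + 12*x^2 + 40*x - 96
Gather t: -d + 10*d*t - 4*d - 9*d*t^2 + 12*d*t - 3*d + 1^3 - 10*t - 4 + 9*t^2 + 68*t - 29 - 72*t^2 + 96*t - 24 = -8*d + t^2*(-9*d - 63) + t*(22*d + 154) - 56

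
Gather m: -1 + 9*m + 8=9*m + 7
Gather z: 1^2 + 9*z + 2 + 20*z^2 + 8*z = 20*z^2 + 17*z + 3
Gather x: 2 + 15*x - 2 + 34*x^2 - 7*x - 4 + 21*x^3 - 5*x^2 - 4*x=21*x^3 + 29*x^2 + 4*x - 4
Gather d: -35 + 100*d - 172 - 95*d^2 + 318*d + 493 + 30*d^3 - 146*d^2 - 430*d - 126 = 30*d^3 - 241*d^2 - 12*d + 160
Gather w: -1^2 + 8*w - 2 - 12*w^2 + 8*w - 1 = -12*w^2 + 16*w - 4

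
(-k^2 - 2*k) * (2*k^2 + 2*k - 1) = -2*k^4 - 6*k^3 - 3*k^2 + 2*k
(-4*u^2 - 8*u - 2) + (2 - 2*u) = -4*u^2 - 10*u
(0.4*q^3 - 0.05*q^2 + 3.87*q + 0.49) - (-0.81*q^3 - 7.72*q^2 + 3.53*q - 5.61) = 1.21*q^3 + 7.67*q^2 + 0.34*q + 6.1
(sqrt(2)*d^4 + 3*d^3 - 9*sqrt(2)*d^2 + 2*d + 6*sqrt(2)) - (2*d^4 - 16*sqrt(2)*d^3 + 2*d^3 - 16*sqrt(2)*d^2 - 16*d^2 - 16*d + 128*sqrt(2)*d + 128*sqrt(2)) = -2*d^4 + sqrt(2)*d^4 + d^3 + 16*sqrt(2)*d^3 + 7*sqrt(2)*d^2 + 16*d^2 - 128*sqrt(2)*d + 18*d - 122*sqrt(2)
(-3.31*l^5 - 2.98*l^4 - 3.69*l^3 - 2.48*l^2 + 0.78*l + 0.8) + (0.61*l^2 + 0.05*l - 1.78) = -3.31*l^5 - 2.98*l^4 - 3.69*l^3 - 1.87*l^2 + 0.83*l - 0.98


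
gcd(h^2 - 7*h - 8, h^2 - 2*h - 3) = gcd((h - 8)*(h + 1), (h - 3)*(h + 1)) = h + 1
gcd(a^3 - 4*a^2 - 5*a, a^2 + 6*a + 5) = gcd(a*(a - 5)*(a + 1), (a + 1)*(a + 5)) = a + 1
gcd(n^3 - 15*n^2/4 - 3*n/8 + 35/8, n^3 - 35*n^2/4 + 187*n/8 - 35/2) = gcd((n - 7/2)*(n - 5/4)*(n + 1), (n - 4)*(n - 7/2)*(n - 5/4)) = n^2 - 19*n/4 + 35/8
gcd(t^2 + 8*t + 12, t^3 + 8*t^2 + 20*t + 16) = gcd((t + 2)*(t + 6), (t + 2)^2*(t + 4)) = t + 2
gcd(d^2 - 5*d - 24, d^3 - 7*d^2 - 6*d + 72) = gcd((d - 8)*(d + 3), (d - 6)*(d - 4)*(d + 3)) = d + 3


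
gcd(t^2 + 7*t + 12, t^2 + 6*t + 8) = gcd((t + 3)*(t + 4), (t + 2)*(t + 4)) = t + 4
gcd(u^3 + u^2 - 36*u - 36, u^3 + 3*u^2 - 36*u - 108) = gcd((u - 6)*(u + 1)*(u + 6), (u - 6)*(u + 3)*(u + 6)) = u^2 - 36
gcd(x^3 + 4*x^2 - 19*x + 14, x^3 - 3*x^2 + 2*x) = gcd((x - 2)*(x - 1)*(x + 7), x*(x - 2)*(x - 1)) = x^2 - 3*x + 2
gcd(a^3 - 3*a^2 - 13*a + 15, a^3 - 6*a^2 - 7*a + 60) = a^2 - 2*a - 15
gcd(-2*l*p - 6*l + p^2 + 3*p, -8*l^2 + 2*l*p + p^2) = -2*l + p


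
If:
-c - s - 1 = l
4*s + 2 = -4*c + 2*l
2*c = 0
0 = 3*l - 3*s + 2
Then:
No Solution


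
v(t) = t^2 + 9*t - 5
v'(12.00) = 33.00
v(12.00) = 247.00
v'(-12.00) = -15.00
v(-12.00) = 31.00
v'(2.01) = 13.02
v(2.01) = 17.13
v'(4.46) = 17.92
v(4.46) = 55.03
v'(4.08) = 17.16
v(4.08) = 48.37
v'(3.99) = 16.98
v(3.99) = 46.83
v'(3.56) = 16.12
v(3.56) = 39.71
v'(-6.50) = -4.00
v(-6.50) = -21.25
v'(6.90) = 22.80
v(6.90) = 104.71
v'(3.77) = 16.54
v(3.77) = 43.14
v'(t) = 2*t + 9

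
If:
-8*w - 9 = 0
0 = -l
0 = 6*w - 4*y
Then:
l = 0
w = -9/8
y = -27/16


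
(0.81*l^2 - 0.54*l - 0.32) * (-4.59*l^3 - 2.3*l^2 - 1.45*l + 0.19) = -3.7179*l^5 + 0.6156*l^4 + 1.5363*l^3 + 1.6729*l^2 + 0.3614*l - 0.0608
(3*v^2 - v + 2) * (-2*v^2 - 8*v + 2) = -6*v^4 - 22*v^3 + 10*v^2 - 18*v + 4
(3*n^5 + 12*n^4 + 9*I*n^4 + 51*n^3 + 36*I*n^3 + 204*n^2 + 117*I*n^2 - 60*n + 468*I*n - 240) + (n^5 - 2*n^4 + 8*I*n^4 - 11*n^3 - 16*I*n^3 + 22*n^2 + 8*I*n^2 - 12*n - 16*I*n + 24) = 4*n^5 + 10*n^4 + 17*I*n^4 + 40*n^3 + 20*I*n^3 + 226*n^2 + 125*I*n^2 - 72*n + 452*I*n - 216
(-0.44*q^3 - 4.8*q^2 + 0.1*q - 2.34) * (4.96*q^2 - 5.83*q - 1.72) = -2.1824*q^5 - 21.2428*q^4 + 29.2368*q^3 - 3.9334*q^2 + 13.4702*q + 4.0248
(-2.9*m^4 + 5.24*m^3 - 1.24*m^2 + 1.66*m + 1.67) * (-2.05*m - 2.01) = 5.945*m^5 - 4.913*m^4 - 7.9904*m^3 - 0.9106*m^2 - 6.7601*m - 3.3567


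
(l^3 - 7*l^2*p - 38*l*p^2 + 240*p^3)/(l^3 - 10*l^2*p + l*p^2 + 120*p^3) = (l + 6*p)/(l + 3*p)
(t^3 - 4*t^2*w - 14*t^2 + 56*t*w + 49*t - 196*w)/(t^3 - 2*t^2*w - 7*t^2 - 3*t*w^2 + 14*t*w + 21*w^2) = (t^2 - 4*t*w - 7*t + 28*w)/(t^2 - 2*t*w - 3*w^2)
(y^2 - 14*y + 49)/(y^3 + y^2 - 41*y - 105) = (y - 7)/(y^2 + 8*y + 15)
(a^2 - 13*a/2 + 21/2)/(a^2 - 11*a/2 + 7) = (a - 3)/(a - 2)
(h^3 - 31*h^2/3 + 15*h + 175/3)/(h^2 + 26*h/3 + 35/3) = (h^2 - 12*h + 35)/(h + 7)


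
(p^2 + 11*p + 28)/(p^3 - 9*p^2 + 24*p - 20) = (p^2 + 11*p + 28)/(p^3 - 9*p^2 + 24*p - 20)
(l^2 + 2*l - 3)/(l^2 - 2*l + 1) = (l + 3)/(l - 1)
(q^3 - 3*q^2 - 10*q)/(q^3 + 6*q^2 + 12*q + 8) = q*(q - 5)/(q^2 + 4*q + 4)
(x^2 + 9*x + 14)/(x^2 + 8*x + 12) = (x + 7)/(x + 6)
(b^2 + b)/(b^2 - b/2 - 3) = 2*b*(b + 1)/(2*b^2 - b - 6)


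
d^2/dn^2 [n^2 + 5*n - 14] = 2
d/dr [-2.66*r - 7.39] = -2.66000000000000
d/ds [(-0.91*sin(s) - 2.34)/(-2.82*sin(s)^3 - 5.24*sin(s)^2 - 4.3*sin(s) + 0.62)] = (-28.3725*sin(s) + 1.2831*sin(3*s) + 12.2824*cos(2*s) - 22.9086)*cos(s)/(2.82*sin(s)^3 + 5.24*sin(s)^2 + 4.3*sin(s) - 0.62)^2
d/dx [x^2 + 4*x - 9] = 2*x + 4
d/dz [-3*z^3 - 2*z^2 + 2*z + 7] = -9*z^2 - 4*z + 2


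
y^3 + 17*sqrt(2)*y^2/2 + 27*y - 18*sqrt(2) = (y - sqrt(2)/2)*(y + 3*sqrt(2))*(y + 6*sqrt(2))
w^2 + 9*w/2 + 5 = (w + 2)*(w + 5/2)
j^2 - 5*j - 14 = (j - 7)*(j + 2)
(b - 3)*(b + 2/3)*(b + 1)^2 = b^4 - b^3/3 - 17*b^2/3 - 19*b/3 - 2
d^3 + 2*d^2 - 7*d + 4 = (d - 1)^2*(d + 4)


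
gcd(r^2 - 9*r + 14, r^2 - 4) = r - 2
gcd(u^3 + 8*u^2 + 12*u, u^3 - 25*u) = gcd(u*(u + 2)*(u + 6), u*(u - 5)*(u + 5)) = u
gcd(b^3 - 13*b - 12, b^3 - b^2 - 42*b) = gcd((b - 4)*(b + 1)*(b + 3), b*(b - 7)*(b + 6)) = 1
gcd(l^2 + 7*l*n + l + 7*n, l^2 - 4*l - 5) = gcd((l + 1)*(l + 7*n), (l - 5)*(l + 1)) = l + 1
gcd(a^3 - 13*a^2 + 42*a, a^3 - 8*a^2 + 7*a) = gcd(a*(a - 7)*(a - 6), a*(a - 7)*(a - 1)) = a^2 - 7*a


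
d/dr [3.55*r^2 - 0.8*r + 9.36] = 7.1*r - 0.8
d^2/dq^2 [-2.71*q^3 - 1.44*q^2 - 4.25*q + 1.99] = -16.26*q - 2.88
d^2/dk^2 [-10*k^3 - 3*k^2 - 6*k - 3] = -60*k - 6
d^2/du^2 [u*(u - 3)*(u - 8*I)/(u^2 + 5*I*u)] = 26*(-5 + 3*I)/(u^3 + 15*I*u^2 - 75*u - 125*I)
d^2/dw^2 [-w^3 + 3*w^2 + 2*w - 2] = 6 - 6*w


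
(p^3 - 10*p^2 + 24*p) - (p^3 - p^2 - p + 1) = -9*p^2 + 25*p - 1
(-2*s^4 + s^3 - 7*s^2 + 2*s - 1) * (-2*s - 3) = 4*s^5 + 4*s^4 + 11*s^3 + 17*s^2 - 4*s + 3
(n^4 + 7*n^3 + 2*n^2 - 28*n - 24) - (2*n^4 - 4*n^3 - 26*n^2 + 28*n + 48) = -n^4 + 11*n^3 + 28*n^2 - 56*n - 72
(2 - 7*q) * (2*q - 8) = -14*q^2 + 60*q - 16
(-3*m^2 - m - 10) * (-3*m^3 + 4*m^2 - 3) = 9*m^5 - 9*m^4 + 26*m^3 - 31*m^2 + 3*m + 30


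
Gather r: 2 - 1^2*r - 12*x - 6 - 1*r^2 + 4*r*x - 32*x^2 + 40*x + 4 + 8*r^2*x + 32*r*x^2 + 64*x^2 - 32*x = r^2*(8*x - 1) + r*(32*x^2 + 4*x - 1) + 32*x^2 - 4*x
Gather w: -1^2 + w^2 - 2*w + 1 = w^2 - 2*w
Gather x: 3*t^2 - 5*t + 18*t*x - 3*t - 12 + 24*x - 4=3*t^2 - 8*t + x*(18*t + 24) - 16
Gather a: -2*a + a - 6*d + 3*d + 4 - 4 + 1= -a - 3*d + 1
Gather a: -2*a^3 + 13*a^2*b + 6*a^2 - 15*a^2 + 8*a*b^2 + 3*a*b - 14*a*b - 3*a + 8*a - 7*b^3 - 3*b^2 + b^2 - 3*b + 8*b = -2*a^3 + a^2*(13*b - 9) + a*(8*b^2 - 11*b + 5) - 7*b^3 - 2*b^2 + 5*b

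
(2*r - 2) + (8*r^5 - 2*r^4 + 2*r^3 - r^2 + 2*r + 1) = 8*r^5 - 2*r^4 + 2*r^3 - r^2 + 4*r - 1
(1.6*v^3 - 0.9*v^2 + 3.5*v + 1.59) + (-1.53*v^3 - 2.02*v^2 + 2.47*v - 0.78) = 0.0700000000000001*v^3 - 2.92*v^2 + 5.97*v + 0.81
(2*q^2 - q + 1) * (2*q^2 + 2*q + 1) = 4*q^4 + 2*q^3 + 2*q^2 + q + 1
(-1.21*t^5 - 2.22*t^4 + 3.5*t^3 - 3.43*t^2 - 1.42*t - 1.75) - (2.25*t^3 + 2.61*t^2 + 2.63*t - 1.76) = -1.21*t^5 - 2.22*t^4 + 1.25*t^3 - 6.04*t^2 - 4.05*t + 0.01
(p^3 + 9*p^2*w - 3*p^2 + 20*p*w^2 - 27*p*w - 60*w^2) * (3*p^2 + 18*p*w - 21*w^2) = 3*p^5 + 45*p^4*w - 9*p^4 + 201*p^3*w^2 - 135*p^3*w + 171*p^2*w^3 - 603*p^2*w^2 - 420*p*w^4 - 513*p*w^3 + 1260*w^4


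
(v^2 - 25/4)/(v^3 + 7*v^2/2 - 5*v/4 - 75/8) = 2*(2*v - 5)/(4*v^2 + 4*v - 15)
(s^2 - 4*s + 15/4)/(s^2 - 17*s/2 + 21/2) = (s - 5/2)/(s - 7)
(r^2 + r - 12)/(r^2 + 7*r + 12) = (r - 3)/(r + 3)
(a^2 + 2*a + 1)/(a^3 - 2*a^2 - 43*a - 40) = (a + 1)/(a^2 - 3*a - 40)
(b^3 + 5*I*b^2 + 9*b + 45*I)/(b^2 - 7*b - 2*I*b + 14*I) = (b^3 + 5*I*b^2 + 9*b + 45*I)/(b^2 - 7*b - 2*I*b + 14*I)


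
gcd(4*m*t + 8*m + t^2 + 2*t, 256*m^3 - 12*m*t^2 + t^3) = 4*m + t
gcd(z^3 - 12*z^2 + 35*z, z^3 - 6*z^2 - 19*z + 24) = 1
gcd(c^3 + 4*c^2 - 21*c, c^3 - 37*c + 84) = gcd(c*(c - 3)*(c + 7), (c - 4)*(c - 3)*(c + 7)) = c^2 + 4*c - 21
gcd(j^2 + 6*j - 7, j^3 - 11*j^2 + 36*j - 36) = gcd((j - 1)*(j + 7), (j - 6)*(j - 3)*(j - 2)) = 1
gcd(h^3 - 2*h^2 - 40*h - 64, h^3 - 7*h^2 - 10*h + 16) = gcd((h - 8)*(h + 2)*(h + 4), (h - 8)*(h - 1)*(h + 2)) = h^2 - 6*h - 16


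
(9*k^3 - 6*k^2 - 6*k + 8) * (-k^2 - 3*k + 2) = -9*k^5 - 21*k^4 + 42*k^3 - 2*k^2 - 36*k + 16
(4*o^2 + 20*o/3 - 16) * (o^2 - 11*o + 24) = 4*o^4 - 112*o^3/3 + 20*o^2/3 + 336*o - 384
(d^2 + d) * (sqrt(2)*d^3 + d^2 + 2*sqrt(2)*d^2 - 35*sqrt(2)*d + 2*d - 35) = sqrt(2)*d^5 + d^4 + 3*sqrt(2)*d^4 - 33*sqrt(2)*d^3 + 3*d^3 - 35*sqrt(2)*d^2 - 33*d^2 - 35*d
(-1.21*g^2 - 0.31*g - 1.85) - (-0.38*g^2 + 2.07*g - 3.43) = -0.83*g^2 - 2.38*g + 1.58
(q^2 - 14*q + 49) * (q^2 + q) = q^4 - 13*q^3 + 35*q^2 + 49*q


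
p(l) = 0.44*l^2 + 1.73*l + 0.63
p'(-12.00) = -8.83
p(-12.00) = 43.23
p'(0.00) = 1.73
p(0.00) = 0.63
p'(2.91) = 4.29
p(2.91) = 9.39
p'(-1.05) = 0.81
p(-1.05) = -0.70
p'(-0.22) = 1.54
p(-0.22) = 0.27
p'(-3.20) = -1.09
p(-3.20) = -0.40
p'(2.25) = 3.71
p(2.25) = 6.75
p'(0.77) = 2.41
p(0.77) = 2.22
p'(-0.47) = 1.32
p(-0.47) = -0.09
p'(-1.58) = 0.34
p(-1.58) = -1.00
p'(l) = 0.88*l + 1.73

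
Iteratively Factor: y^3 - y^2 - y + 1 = (y - 1)*(y^2 - 1) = (y - 1)*(y + 1)*(y - 1)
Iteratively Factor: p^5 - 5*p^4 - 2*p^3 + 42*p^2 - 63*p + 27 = (p + 3)*(p^4 - 8*p^3 + 22*p^2 - 24*p + 9) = (p - 3)*(p + 3)*(p^3 - 5*p^2 + 7*p - 3) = (p - 3)*(p - 1)*(p + 3)*(p^2 - 4*p + 3) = (p - 3)^2*(p - 1)*(p + 3)*(p - 1)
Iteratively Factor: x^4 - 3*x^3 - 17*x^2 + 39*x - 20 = (x - 1)*(x^3 - 2*x^2 - 19*x + 20) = (x - 5)*(x - 1)*(x^2 + 3*x - 4) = (x - 5)*(x - 1)*(x + 4)*(x - 1)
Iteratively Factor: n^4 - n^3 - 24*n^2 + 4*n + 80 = (n - 2)*(n^3 + n^2 - 22*n - 40) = (n - 2)*(n + 4)*(n^2 - 3*n - 10) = (n - 2)*(n + 2)*(n + 4)*(n - 5)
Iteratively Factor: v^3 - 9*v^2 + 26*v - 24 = (v - 4)*(v^2 - 5*v + 6) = (v - 4)*(v - 2)*(v - 3)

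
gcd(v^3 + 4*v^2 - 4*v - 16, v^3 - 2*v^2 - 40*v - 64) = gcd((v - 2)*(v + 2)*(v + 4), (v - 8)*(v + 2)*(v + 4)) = v^2 + 6*v + 8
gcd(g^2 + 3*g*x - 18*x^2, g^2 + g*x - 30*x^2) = g + 6*x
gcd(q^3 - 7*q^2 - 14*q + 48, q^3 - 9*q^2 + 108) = q + 3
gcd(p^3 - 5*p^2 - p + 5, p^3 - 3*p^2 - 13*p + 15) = p^2 - 6*p + 5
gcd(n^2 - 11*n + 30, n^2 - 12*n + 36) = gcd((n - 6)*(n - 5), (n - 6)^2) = n - 6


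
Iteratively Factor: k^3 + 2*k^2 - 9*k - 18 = (k + 3)*(k^2 - k - 6) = (k - 3)*(k + 3)*(k + 2)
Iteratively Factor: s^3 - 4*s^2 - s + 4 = (s - 4)*(s^2 - 1) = (s - 4)*(s + 1)*(s - 1)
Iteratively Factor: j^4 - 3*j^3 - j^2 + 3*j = (j + 1)*(j^3 - 4*j^2 + 3*j) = (j - 3)*(j + 1)*(j^2 - j) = (j - 3)*(j - 1)*(j + 1)*(j)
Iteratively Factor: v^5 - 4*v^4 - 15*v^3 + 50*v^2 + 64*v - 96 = (v + 2)*(v^4 - 6*v^3 - 3*v^2 + 56*v - 48) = (v - 4)*(v + 2)*(v^3 - 2*v^2 - 11*v + 12) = (v - 4)^2*(v + 2)*(v^2 + 2*v - 3) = (v - 4)^2*(v + 2)*(v + 3)*(v - 1)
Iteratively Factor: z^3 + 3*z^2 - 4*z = (z)*(z^2 + 3*z - 4) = z*(z + 4)*(z - 1)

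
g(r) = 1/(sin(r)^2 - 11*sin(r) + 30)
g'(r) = (-2*sin(r)*cos(r) + 11*cos(r))/(sin(r)^2 - 11*sin(r) + 30)^2 = (11 - 2*sin(r))*cos(r)/(sin(r)^2 - 11*sin(r) + 30)^2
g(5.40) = 0.03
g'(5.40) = 0.01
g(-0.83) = 0.03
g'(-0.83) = 0.01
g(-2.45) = 0.03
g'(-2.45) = -0.01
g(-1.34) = 0.02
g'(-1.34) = 0.00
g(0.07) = 0.03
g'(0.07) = 0.01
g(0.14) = 0.04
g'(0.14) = 0.01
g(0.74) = 0.04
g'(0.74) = 0.01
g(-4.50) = 0.05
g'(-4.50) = -0.00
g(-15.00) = 0.03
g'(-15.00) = -0.00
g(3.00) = 0.04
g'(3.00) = -0.01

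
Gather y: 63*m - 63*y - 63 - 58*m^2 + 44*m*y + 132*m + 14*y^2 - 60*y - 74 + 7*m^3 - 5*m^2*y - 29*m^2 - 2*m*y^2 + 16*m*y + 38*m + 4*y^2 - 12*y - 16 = 7*m^3 - 87*m^2 + 233*m + y^2*(18 - 2*m) + y*(-5*m^2 + 60*m - 135) - 153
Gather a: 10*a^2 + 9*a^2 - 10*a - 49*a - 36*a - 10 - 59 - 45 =19*a^2 - 95*a - 114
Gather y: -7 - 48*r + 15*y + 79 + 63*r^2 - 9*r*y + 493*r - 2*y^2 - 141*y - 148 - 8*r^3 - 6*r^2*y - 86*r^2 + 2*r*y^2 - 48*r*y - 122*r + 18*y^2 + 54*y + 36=-8*r^3 - 23*r^2 + 323*r + y^2*(2*r + 16) + y*(-6*r^2 - 57*r - 72) - 40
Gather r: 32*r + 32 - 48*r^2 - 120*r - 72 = -48*r^2 - 88*r - 40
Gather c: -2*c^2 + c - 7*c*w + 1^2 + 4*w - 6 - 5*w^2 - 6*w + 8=-2*c^2 + c*(1 - 7*w) - 5*w^2 - 2*w + 3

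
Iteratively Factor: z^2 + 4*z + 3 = (z + 3)*(z + 1)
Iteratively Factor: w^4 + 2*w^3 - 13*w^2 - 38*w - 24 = (w + 1)*(w^3 + w^2 - 14*w - 24) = (w + 1)*(w + 2)*(w^2 - w - 12) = (w - 4)*(w + 1)*(w + 2)*(w + 3)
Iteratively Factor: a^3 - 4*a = (a)*(a^2 - 4) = a*(a + 2)*(a - 2)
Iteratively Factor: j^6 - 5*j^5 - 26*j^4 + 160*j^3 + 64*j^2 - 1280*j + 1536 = (j - 4)*(j^5 - j^4 - 30*j^3 + 40*j^2 + 224*j - 384) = (j - 4)*(j - 2)*(j^4 + j^3 - 28*j^2 - 16*j + 192) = (j - 4)*(j - 2)*(j + 4)*(j^3 - 3*j^2 - 16*j + 48) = (j - 4)*(j - 2)*(j + 4)^2*(j^2 - 7*j + 12) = (j - 4)^2*(j - 2)*(j + 4)^2*(j - 3)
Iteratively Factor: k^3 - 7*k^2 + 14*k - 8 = (k - 2)*(k^2 - 5*k + 4) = (k - 4)*(k - 2)*(k - 1)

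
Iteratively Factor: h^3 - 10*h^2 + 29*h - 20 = (h - 4)*(h^2 - 6*h + 5) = (h - 4)*(h - 1)*(h - 5)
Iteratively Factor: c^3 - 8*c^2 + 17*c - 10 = (c - 1)*(c^2 - 7*c + 10) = (c - 2)*(c - 1)*(c - 5)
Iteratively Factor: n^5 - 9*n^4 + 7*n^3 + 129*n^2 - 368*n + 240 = (n - 5)*(n^4 - 4*n^3 - 13*n^2 + 64*n - 48) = (n - 5)*(n - 4)*(n^3 - 13*n + 12) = (n - 5)*(n - 4)*(n - 3)*(n^2 + 3*n - 4) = (n - 5)*(n - 4)*(n - 3)*(n - 1)*(n + 4)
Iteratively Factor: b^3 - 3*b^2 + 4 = (b - 2)*(b^2 - b - 2) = (b - 2)^2*(b + 1)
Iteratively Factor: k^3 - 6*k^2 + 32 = (k - 4)*(k^2 - 2*k - 8) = (k - 4)^2*(k + 2)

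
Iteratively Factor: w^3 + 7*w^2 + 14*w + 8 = (w + 1)*(w^2 + 6*w + 8) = (w + 1)*(w + 4)*(w + 2)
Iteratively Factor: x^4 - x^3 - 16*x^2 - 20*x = (x + 2)*(x^3 - 3*x^2 - 10*x) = x*(x + 2)*(x^2 - 3*x - 10) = x*(x - 5)*(x + 2)*(x + 2)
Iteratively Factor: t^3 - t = (t - 1)*(t^2 + t) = t*(t - 1)*(t + 1)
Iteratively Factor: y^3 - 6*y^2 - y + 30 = (y - 5)*(y^2 - y - 6) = (y - 5)*(y + 2)*(y - 3)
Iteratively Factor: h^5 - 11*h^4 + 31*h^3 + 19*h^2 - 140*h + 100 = (h - 1)*(h^4 - 10*h^3 + 21*h^2 + 40*h - 100) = (h - 1)*(h + 2)*(h^3 - 12*h^2 + 45*h - 50) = (h - 5)*(h - 1)*(h + 2)*(h^2 - 7*h + 10) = (h - 5)^2*(h - 1)*(h + 2)*(h - 2)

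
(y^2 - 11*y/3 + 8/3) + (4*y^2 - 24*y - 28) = 5*y^2 - 83*y/3 - 76/3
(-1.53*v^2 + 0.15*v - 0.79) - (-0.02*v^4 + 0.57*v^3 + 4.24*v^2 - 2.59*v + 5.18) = 0.02*v^4 - 0.57*v^3 - 5.77*v^2 + 2.74*v - 5.97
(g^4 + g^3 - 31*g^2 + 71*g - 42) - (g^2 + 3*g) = g^4 + g^3 - 32*g^2 + 68*g - 42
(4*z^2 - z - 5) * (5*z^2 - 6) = 20*z^4 - 5*z^3 - 49*z^2 + 6*z + 30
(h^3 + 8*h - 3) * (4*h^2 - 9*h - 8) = 4*h^5 - 9*h^4 + 24*h^3 - 84*h^2 - 37*h + 24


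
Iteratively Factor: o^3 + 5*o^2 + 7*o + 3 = (o + 1)*(o^2 + 4*o + 3) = (o + 1)^2*(o + 3)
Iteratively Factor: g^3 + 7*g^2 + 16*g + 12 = (g + 3)*(g^2 + 4*g + 4) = (g + 2)*(g + 3)*(g + 2)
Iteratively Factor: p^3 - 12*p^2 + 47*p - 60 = (p - 4)*(p^2 - 8*p + 15) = (p - 4)*(p - 3)*(p - 5)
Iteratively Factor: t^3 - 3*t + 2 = (t - 1)*(t^2 + t - 2) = (t - 1)*(t + 2)*(t - 1)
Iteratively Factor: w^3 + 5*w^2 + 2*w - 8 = (w - 1)*(w^2 + 6*w + 8) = (w - 1)*(w + 4)*(w + 2)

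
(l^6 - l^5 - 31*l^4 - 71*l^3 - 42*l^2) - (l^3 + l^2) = l^6 - l^5 - 31*l^4 - 72*l^3 - 43*l^2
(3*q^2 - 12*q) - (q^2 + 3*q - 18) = 2*q^2 - 15*q + 18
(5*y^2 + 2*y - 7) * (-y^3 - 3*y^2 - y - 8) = -5*y^5 - 17*y^4 - 4*y^3 - 21*y^2 - 9*y + 56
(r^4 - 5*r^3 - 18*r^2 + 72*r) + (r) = r^4 - 5*r^3 - 18*r^2 + 73*r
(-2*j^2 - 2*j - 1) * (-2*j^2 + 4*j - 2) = 4*j^4 - 4*j^3 - 2*j^2 + 2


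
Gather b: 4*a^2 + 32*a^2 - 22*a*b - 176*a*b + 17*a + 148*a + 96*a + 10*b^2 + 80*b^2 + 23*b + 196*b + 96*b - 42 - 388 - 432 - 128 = 36*a^2 + 261*a + 90*b^2 + b*(315 - 198*a) - 990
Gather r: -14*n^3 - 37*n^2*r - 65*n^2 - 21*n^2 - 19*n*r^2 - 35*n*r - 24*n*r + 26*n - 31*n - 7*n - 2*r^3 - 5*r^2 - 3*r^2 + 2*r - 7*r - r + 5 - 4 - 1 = -14*n^3 - 86*n^2 - 12*n - 2*r^3 + r^2*(-19*n - 8) + r*(-37*n^2 - 59*n - 6)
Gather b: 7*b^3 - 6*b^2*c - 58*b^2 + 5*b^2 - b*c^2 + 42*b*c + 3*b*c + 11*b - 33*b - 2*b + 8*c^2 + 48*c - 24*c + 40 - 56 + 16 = 7*b^3 + b^2*(-6*c - 53) + b*(-c^2 + 45*c - 24) + 8*c^2 + 24*c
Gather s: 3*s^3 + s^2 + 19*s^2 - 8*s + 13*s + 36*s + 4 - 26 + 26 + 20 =3*s^3 + 20*s^2 + 41*s + 24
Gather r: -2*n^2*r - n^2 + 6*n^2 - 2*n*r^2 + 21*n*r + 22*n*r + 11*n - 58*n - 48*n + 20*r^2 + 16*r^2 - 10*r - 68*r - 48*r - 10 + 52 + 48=5*n^2 - 95*n + r^2*(36 - 2*n) + r*(-2*n^2 + 43*n - 126) + 90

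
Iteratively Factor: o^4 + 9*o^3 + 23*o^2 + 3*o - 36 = (o + 3)*(o^3 + 6*o^2 + 5*o - 12) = (o + 3)^2*(o^2 + 3*o - 4) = (o - 1)*(o + 3)^2*(o + 4)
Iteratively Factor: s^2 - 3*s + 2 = (s - 1)*(s - 2)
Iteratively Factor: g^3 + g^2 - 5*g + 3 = (g - 1)*(g^2 + 2*g - 3) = (g - 1)*(g + 3)*(g - 1)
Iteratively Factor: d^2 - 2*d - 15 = (d - 5)*(d + 3)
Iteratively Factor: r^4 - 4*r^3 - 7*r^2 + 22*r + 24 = (r - 3)*(r^3 - r^2 - 10*r - 8) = (r - 3)*(r + 1)*(r^2 - 2*r - 8) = (r - 4)*(r - 3)*(r + 1)*(r + 2)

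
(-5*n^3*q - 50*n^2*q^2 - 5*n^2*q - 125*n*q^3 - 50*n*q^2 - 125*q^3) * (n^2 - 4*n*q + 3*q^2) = -5*n^5*q - 30*n^4*q^2 - 5*n^4*q + 60*n^3*q^3 - 30*n^3*q^2 + 350*n^2*q^4 + 60*n^2*q^3 - 375*n*q^5 + 350*n*q^4 - 375*q^5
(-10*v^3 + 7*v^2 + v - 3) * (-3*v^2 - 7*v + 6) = 30*v^5 + 49*v^4 - 112*v^3 + 44*v^2 + 27*v - 18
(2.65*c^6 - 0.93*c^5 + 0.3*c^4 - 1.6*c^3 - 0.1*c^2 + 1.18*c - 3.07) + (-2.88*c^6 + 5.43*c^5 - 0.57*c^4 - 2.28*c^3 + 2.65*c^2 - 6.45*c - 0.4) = -0.23*c^6 + 4.5*c^5 - 0.27*c^4 - 3.88*c^3 + 2.55*c^2 - 5.27*c - 3.47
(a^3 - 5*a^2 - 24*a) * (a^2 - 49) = a^5 - 5*a^4 - 73*a^3 + 245*a^2 + 1176*a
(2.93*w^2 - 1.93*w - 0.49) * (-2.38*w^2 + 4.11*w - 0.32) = -6.9734*w^4 + 16.6357*w^3 - 7.7037*w^2 - 1.3963*w + 0.1568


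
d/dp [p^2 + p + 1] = 2*p + 1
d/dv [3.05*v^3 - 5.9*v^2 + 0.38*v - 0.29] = 9.15*v^2 - 11.8*v + 0.38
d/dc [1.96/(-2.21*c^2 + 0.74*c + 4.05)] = (8.6632*c - 1.4504)/(-2.21*c^2 + 0.74*c + 4.05)^2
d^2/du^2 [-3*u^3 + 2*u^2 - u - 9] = 4 - 18*u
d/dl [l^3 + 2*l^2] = l*(3*l + 4)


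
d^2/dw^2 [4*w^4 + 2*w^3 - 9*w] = 12*w*(4*w + 1)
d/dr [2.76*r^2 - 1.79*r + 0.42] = 5.52*r - 1.79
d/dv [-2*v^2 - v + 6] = -4*v - 1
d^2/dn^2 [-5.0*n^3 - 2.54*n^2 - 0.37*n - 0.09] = -30.0*n - 5.08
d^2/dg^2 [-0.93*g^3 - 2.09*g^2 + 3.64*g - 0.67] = -5.58*g - 4.18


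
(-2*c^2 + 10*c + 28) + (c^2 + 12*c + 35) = -c^2 + 22*c + 63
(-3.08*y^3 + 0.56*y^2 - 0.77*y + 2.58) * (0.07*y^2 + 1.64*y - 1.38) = -0.2156*y^5 - 5.012*y^4 + 5.1149*y^3 - 1.855*y^2 + 5.2938*y - 3.5604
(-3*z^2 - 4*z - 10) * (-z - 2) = 3*z^3 + 10*z^2 + 18*z + 20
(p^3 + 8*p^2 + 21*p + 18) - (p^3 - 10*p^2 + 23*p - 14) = 18*p^2 - 2*p + 32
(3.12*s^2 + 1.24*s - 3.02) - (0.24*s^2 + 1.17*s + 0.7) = 2.88*s^2 + 0.0700000000000001*s - 3.72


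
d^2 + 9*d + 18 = (d + 3)*(d + 6)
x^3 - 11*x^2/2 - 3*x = x*(x - 6)*(x + 1/2)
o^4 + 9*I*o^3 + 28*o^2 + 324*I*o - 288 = (o - 6*I)*(o + I)*(o + 6*I)*(o + 8*I)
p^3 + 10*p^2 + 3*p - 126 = (p - 3)*(p + 6)*(p + 7)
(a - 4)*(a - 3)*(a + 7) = a^3 - 37*a + 84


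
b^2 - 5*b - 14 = (b - 7)*(b + 2)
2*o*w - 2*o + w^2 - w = (2*o + w)*(w - 1)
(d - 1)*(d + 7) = d^2 + 6*d - 7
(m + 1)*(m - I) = m^2 + m - I*m - I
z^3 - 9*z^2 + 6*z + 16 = (z - 8)*(z - 2)*(z + 1)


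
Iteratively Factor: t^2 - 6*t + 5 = (t - 1)*(t - 5)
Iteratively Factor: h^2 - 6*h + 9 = (h - 3)*(h - 3)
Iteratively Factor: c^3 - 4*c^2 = (c)*(c^2 - 4*c) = c*(c - 4)*(c)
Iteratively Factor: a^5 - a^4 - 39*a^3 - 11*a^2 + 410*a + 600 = (a - 5)*(a^4 + 4*a^3 - 19*a^2 - 106*a - 120) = (a - 5)*(a + 2)*(a^3 + 2*a^2 - 23*a - 60) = (a - 5)*(a + 2)*(a + 3)*(a^2 - a - 20) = (a - 5)*(a + 2)*(a + 3)*(a + 4)*(a - 5)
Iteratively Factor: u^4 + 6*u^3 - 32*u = (u)*(u^3 + 6*u^2 - 32) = u*(u - 2)*(u^2 + 8*u + 16) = u*(u - 2)*(u + 4)*(u + 4)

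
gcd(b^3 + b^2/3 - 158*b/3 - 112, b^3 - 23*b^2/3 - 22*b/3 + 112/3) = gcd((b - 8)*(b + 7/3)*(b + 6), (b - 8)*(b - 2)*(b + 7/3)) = b^2 - 17*b/3 - 56/3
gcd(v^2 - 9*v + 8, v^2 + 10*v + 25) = 1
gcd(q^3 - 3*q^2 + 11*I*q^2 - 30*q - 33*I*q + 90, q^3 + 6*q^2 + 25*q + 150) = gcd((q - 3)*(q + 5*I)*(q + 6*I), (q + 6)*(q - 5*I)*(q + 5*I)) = q + 5*I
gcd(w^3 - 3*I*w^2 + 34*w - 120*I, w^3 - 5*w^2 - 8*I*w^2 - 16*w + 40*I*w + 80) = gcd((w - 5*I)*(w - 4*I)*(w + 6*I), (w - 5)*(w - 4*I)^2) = w - 4*I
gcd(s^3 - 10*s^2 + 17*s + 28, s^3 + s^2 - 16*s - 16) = s^2 - 3*s - 4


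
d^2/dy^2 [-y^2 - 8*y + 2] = -2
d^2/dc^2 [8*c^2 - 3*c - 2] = 16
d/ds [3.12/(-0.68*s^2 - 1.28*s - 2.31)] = (4.2432*s + 3.9936)/(0.68*s^2 + 1.28*s + 2.31)^2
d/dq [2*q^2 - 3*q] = 4*q - 3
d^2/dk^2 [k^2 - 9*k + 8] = 2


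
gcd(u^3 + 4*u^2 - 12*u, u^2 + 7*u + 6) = u + 6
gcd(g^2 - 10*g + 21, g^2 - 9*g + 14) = g - 7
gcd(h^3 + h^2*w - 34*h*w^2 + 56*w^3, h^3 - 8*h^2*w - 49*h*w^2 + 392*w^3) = h + 7*w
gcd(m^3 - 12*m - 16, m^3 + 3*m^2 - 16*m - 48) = m - 4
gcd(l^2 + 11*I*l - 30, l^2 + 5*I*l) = l + 5*I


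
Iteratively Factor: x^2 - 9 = (x + 3)*(x - 3)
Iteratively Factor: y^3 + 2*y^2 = (y)*(y^2 + 2*y) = y^2*(y + 2)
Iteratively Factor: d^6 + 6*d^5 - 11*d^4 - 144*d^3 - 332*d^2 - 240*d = (d)*(d^5 + 6*d^4 - 11*d^3 - 144*d^2 - 332*d - 240) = d*(d + 2)*(d^4 + 4*d^3 - 19*d^2 - 106*d - 120) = d*(d + 2)*(d + 4)*(d^3 - 19*d - 30) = d*(d - 5)*(d + 2)*(d + 4)*(d^2 + 5*d + 6) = d*(d - 5)*(d + 2)^2*(d + 4)*(d + 3)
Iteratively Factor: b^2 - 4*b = (b - 4)*(b)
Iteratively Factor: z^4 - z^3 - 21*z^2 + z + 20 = (z - 1)*(z^3 - 21*z - 20) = (z - 5)*(z - 1)*(z^2 + 5*z + 4) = (z - 5)*(z - 1)*(z + 1)*(z + 4)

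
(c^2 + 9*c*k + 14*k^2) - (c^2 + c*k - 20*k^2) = 8*c*k + 34*k^2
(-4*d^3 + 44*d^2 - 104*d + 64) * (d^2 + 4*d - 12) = -4*d^5 + 28*d^4 + 120*d^3 - 880*d^2 + 1504*d - 768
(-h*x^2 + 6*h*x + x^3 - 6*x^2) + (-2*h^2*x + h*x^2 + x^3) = -2*h^2*x + 6*h*x + 2*x^3 - 6*x^2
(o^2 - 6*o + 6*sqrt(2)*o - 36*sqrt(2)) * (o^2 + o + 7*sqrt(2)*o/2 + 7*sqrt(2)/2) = o^4 - 5*o^3 + 19*sqrt(2)*o^3/2 - 95*sqrt(2)*o^2/2 + 36*o^2 - 210*o - 57*sqrt(2)*o - 252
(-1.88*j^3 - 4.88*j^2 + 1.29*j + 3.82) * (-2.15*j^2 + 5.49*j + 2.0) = 4.042*j^5 + 0.1708*j^4 - 33.3247*j^3 - 10.8909*j^2 + 23.5518*j + 7.64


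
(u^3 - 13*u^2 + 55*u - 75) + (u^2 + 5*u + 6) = u^3 - 12*u^2 + 60*u - 69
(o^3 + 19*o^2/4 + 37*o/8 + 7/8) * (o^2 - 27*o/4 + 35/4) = o^5 - 2*o^4 - 299*o^3/16 + 359*o^2/32 + 553*o/16 + 245/32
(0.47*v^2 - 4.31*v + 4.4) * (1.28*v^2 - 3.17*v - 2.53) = 0.6016*v^4 - 7.0067*v^3 + 18.1056*v^2 - 3.0437*v - 11.132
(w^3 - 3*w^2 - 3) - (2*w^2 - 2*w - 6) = w^3 - 5*w^2 + 2*w + 3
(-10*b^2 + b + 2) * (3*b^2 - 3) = -30*b^4 + 3*b^3 + 36*b^2 - 3*b - 6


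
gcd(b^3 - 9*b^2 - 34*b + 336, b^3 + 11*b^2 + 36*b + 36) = b + 6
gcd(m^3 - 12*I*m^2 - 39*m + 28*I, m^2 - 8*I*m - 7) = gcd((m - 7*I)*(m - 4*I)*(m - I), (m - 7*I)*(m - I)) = m^2 - 8*I*m - 7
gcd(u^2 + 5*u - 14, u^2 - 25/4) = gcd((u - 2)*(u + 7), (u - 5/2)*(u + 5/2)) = 1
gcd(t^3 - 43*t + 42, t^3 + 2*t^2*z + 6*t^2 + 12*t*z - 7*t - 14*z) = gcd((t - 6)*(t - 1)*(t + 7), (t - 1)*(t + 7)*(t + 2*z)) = t^2 + 6*t - 7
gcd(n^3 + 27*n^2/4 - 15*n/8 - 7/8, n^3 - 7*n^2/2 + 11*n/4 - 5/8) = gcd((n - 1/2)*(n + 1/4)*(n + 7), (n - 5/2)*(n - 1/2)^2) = n - 1/2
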